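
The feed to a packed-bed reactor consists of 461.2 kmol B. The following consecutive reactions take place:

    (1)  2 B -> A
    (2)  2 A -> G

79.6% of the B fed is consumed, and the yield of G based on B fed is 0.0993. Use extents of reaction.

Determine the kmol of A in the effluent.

92 kmol

Conversion of B: B consumed = 2ξ₁ = 0.796 × 461.2 → ξ₁ = 183.6 kmol.
Yield of G: 1ξ₂ / 461.2 = 0.0993 → ξ₂ = 45.8 kmol.
Outlet amounts (n = n₀ + Σ ν·ξ):
  B: 461.2 − 2(183.6) = 94.08
  A: 0 + 1(183.6) − 2(45.8) = 91.96
  G: 0 + 1(45.8) = 45.8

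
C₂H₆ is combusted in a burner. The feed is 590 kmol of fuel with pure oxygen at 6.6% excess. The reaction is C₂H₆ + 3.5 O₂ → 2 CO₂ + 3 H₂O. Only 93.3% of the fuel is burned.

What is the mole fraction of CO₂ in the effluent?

Stoichiometric O₂ = 3.5 × 590 = 2065 kmol; O₂ fed = 2065 × 1.066 = 2201 kmol.
Fuel reacted = 0.933 × 590 → ξ = 550.5 kmol.
Outlet (n = n₀ + ν ξ):
  C₂H₆: 590 − 1(550.5) = 39.53
  O₂: 2201 − 3.5(550.5) = 274.6
  CO₂: 0 + 2(550.5) = 1101
  H₂O: 0 + 3(550.5) = 1651
Total out = 3067 kmol; y_CO₂ = 1101 / 3067 = 0.359.

0.359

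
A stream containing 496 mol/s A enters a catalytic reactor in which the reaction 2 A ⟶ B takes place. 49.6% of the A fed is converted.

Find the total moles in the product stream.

373 mol/s

A reacted = 0.496 × 496 = 246 mol/s; ν_A = −2, so ξ = 246/2 = 123 mol/s.
Outlet amounts (n = n₀ + ν ξ):
  A: 496 − 2(123) = 250
  B: 0 + 1(123) = 123
Total out = 250 + 123 = 373 mol/s.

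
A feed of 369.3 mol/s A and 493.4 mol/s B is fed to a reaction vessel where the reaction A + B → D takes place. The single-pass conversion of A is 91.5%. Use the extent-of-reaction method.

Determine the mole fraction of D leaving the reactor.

A reacted = 0.915 × 369.3 = 337.9 mol/s; ν_A = −1, so ξ = 337.9/1 = 337.9 mol/s.
Outlet amounts (n = n₀ + ν ξ):
  A: 369.3 − 1(337.9) = 31.39
  B: 493.4 − 1(337.9) = 155.5
  D: 0 + 1(337.9) = 337.9
Total out = 524.8 mol/s; y_D = 337.9 / 524.8 = 0.6439.

0.644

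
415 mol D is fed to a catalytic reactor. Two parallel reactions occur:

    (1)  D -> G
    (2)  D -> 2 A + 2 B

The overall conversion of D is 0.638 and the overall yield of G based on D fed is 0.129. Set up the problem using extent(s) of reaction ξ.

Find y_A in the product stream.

0.403

Yield of G: 1ξ₁ / 415 = 0.129 → ξ₁ = 53.54 mol.
Conversion of D: 1ξ₁ + 1ξ₂ = 0.638 × 415 = 264.8 → ξ₂ = 211.2 mol.
Outlet amounts (n = n₀ + Σ ν·ξ):
  D: 415 − 1(53.54) − 1(211.2) = 150.2
  G: 0 + 1(53.54) = 53.54
  A: 0 + 2(211.2) = 422.5
  B: 0 + 2(211.2) = 422.5
Total out = 1049 mol; y_A = 422.5 / 1049 = 0.4028.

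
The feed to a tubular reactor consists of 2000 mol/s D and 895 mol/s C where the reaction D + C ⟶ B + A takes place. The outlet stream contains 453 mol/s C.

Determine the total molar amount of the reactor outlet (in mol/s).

2900 mol/s

For C: n = n₀ − 1ξ → 453 = 895 − 1ξ, giving ξ = 442 mol/s.
Outlet amounts (n = n₀ + ν ξ):
  D: 2000 − 1(442) = 1558
  C: 895 − 1(442) = 453
  B: 0 + 1(442) = 442
  A: 0 + 1(442) = 442
Total out = 1558 + 453 + 442 + 442 = 2895 mol/s.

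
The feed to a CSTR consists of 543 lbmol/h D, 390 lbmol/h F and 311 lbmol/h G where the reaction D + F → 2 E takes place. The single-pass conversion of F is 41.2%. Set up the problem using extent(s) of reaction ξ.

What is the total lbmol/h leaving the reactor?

F reacted = 0.412 × 390 = 160.7 lbmol/h; ν_F = −1, so ξ = 160.7/1 = 160.7 lbmol/h.
Outlet amounts (n = n₀ + ν ξ):
  D: 543 − 1(160.7) = 382.3
  F: 390 − 1(160.7) = 229.3
  E: 0 + 2(160.7) = 321.4
  G: 311 (inert)
Total out = 382.3 + 229.3 + 321.4 + 311 = 1244 lbmol/h.

1240 lbmol/h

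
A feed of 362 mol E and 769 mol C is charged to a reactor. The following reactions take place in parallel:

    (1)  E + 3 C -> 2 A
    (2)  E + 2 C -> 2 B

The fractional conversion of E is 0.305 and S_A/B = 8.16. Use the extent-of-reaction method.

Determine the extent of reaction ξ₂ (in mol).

ξ₂ = 12.1 mol

Conversion of E: E consumed = 0.305 × 362 = 110.4 mol = 1ξ₁ + 1ξ₂.
Selectivity: 2ξ₁ / (2ξ₂) = 8.16 → ξ₁ = 8.16 ξ₂.
Substitute: (1·8.16 + 1) ξ₂ = 110.4 → ξ₂ = 12.05 mol, ξ₁ = 98.36 mol.
Outlet amounts (n = n₀ + Σ ν·ξ):
  E: 362 − 1(98.36) − 1(12.05) = 251.6
  C: 769 − 3(98.36) − 2(12.05) = 449.8
  A: 0 + 2(98.36) = 196.7
  B: 0 + 2(12.05) = 24.11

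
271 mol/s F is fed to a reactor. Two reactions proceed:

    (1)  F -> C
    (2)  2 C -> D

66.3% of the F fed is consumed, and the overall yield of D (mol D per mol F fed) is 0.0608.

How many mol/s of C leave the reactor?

147 mol/s

Conversion of F: F consumed = 1ξ₁ = 0.663 × 271 → ξ₁ = 179.7 mol/s.
Yield of D: 1ξ₂ / 271 = 0.0608 → ξ₂ = 16.48 mol/s.
Outlet amounts (n = n₀ + Σ ν·ξ):
  F: 271 − 1(179.7) = 91.33
  C: 0 + 1(179.7) − 2(16.48) = 146.7
  D: 0 + 1(16.48) = 16.48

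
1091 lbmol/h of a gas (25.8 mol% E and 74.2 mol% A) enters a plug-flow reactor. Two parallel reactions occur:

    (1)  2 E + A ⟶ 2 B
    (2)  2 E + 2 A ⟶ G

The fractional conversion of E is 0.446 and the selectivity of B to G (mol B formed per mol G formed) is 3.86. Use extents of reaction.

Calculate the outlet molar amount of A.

Conversion of E: E consumed = 0.446 × 281.5 = 125.5 lbmol/h = 2ξ₁ + 2ξ₂.
Selectivity: 2ξ₁ / (1ξ₂) = 3.86 → ξ₁ = 1.93 ξ₂.
Substitute: (2·1.93 + 2) ξ₂ = 125.5 → ξ₂ = 21.42 lbmol/h, ξ₁ = 41.35 lbmol/h.
Outlet amounts (n = n₀ + Σ ν·ξ):
  E: 281.5 − 2(41.35) − 2(21.42) = 155.9
  A: 809.5 − 1(41.35) − 2(21.42) = 725.3
  B: 0 + 2(41.35) = 82.69
  G: 0 + 1(21.42) = 21.42

725 lbmol/h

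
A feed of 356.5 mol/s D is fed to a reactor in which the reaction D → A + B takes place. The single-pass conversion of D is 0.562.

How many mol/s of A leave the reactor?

D reacted = 0.562 × 356.5 = 200.4 mol/s; ν_D = −1, so ξ = 200.4/1 = 200.4 mol/s.
Outlet amounts (n = n₀ + ν ξ):
  D: 356.5 − 1(200.4) = 156.1
  A: 0 + 1(200.4) = 200.4
  B: 0 + 1(200.4) = 200.4

200 mol/s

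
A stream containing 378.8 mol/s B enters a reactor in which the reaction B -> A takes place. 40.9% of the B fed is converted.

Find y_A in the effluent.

0.409

B reacted = 0.409 × 378.8 = 154.9 mol/s; ν_B = −1, so ξ = 154.9/1 = 154.9 mol/s.
Outlet amounts (n = n₀ + ν ξ):
  B: 378.8 − 1(154.9) = 223.9
  A: 0 + 1(154.9) = 154.9
Total out = 378.8 mol/s; y_A = 154.9 / 378.8 = 0.409.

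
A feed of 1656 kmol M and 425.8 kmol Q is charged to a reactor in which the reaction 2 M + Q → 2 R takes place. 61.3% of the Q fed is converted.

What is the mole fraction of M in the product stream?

0.623

Q reacted = 0.613 × 425.8 = 261 kmol; ν_Q = −1, so ξ = 261/1 = 261 kmol.
Outlet amounts (n = n₀ + ν ξ):
  M: 1656 − 2(261) = 1134
  Q: 425.8 − 1(261) = 164.8
  R: 0 + 2(261) = 522
Total out = 1821 kmol; y_M = 1134 / 1821 = 0.6228.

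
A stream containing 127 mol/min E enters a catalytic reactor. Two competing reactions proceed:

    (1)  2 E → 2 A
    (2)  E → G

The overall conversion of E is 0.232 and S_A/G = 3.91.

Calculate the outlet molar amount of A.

Conversion of E: E consumed = 0.232 × 127 = 29.46 mol/min = 2ξ₁ + 1ξ₂.
Selectivity: 2ξ₁ / (1ξ₂) = 3.91 → ξ₁ = 1.955 ξ₂.
Substitute: (2·1.955 + 1) ξ₂ = 29.46 → ξ₂ = 6.001 mol/min, ξ₁ = 11.73 mol/min.
Outlet amounts (n = n₀ + Σ ν·ξ):
  E: 127 − 2(11.73) − 1(6.001) = 97.54
  A: 0 + 2(11.73) = 23.46
  G: 0 + 1(6.001) = 6.001

23.5 mol/min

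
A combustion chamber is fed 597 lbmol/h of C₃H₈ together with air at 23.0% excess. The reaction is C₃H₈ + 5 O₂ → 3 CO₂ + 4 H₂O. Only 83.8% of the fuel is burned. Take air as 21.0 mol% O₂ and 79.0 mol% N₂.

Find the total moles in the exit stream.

18600 lbmol/h

Stoichiometric O₂ = 5 × 597 = 2985 lbmol/h; O₂ fed = 2985 × 1.230 = 3672 lbmol/h.
N₂ fed = 3672 × 79/21 = 13810 lbmol/h.
Fuel reacted = 0.838 × 597 → ξ = 500.3 lbmol/h.
Outlet (n = n₀ + ν ξ):
  C₃H₈: 597 − 1(500.3) = 96.71
  O₂: 3672 − 5(500.3) = 1170
  N₂: 13810 (inert)
  CO₂: 0 + 3(500.3) = 1501
  H₂O: 0 + 4(500.3) = 2001
Total out = 96.71 + 1170 + 13810 + 1501 + 2001 = 18580 lbmol/h.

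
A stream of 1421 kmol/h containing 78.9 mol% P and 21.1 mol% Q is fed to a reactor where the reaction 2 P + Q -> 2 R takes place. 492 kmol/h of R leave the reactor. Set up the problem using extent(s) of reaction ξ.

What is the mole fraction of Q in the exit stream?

0.0458

For R: n = n₀ + 2ξ → 492 = 0 + 2ξ, giving ξ = 246 kmol/h.
Outlet amounts (n = n₀ + ν ξ):
  P: 1121 − 2(246) = 629.2
  Q: 299.8 − 1(246) = 53.83
  R: 0 + 2(246) = 492
Total out = 1175 kmol/h; y_Q = 53.83 / 1175 = 0.04581.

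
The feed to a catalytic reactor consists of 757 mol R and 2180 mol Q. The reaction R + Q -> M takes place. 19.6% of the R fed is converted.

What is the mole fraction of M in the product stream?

0.0532

R reacted = 0.196 × 757 = 148.4 mol; ν_R = −1, so ξ = 148.4/1 = 148.4 mol.
Outlet amounts (n = n₀ + ν ξ):
  R: 757 − 1(148.4) = 608.6
  Q: 2180 − 1(148.4) = 2032
  M: 0 + 1(148.4) = 148.4
Total out = 2789 mol; y_M = 148.4 / 2789 = 0.05321.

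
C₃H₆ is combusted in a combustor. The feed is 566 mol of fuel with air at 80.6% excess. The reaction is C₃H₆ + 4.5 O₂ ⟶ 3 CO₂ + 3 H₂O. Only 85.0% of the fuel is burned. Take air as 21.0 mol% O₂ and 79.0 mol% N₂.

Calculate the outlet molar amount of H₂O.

1440 mol

Stoichiometric O₂ = 4.5 × 566 = 2547 mol; O₂ fed = 2547 × 1.806 = 4600 mol.
N₂ fed = 4600 × 79/21 = 17300 mol.
Fuel reacted = 0.85 × 566 → ξ = 481.1 mol.
Outlet (n = n₀ + ν ξ):
  C₃H₆: 566 − 1(481.1) = 84.9
  O₂: 4600 − 4.5(481.1) = 2435
  N₂: 17300 (inert)
  CO₂: 0 + 3(481.1) = 1443
  H₂O: 0 + 3(481.1) = 1443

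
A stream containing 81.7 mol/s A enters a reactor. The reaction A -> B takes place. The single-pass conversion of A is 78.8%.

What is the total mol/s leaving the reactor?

A reacted = 0.788 × 81.7 = 64.38 mol/s; ν_A = −1, so ξ = 64.38/1 = 64.38 mol/s.
Outlet amounts (n = n₀ + ν ξ):
  A: 81.7 − 1(64.38) = 17.32
  B: 0 + 1(64.38) = 64.38
Total out = 17.32 + 64.38 = 81.7 mol/s.

81.7 mol/s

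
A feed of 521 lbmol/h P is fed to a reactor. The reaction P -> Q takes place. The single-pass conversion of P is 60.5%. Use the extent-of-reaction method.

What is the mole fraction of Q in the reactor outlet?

0.605

P reacted = 0.605 × 521 = 315.2 lbmol/h; ν_P = −1, so ξ = 315.2/1 = 315.2 lbmol/h.
Outlet amounts (n = n₀ + ν ξ):
  P: 521 − 1(315.2) = 205.8
  Q: 0 + 1(315.2) = 315.2
Total out = 521 lbmol/h; y_Q = 315.2 / 521 = 0.605.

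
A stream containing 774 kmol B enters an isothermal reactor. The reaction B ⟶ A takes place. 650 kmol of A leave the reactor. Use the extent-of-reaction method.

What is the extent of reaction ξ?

For A: n = n₀ + 1ξ → 650 = 0 + 1ξ, giving ξ = 650 kmol.
Outlet amounts (n = n₀ + ν ξ):
  B: 774 − 1(650) = 124
  A: 0 + 1(650) = 650

ξ = 650 kmol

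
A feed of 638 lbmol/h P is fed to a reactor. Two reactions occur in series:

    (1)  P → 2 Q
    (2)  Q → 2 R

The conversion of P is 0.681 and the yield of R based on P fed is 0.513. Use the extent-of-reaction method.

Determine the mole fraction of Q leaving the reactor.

Conversion of P: P consumed = 1ξ₁ = 0.681 × 638 → ξ₁ = 434.5 lbmol/h.
Yield of R: 2ξ₂ / 638 = 0.513 → ξ₂ = 163.6 lbmol/h.
Outlet amounts (n = n₀ + Σ ν·ξ):
  P: 638 − 1(434.5) = 203.5
  Q: 0 + 2(434.5) − 1(163.6) = 705.3
  R: 0 + 2(163.6) = 327.3
Total out = 1236 lbmol/h; y_Q = 705.3 / 1236 = 0.5706.

0.571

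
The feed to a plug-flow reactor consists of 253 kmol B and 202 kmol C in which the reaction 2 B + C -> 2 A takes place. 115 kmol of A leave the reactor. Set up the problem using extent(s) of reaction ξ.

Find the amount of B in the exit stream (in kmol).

For A: n = n₀ + 2ξ → 115 = 0 + 2ξ, giving ξ = 57.5 kmol.
Outlet amounts (n = n₀ + ν ξ):
  B: 253 − 2(57.5) = 138
  C: 202 − 1(57.5) = 144.5
  A: 0 + 2(57.5) = 115

138 kmol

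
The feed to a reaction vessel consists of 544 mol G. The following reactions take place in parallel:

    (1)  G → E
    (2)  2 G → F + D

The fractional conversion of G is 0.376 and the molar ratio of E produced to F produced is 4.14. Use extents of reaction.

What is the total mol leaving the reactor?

544 mol

Conversion of G: G consumed = 0.376 × 544 = 204.5 mol = 1ξ₁ + 2ξ₂.
Selectivity: 1ξ₁ / (1ξ₂) = 4.14 → ξ₁ = 4.14 ξ₂.
Substitute: (1·4.14 + 2) ξ₂ = 204.5 → ξ₂ = 33.31 mol, ξ₁ = 137.9 mol.
Outlet amounts (n = n₀ + Σ ν·ξ):
  G: 544 − 1(137.9) − 2(33.31) = 339.5
  E: 0 + 1(137.9) = 137.9
  F: 0 + 1(33.31) = 33.31
  D: 0 + 1(33.31) = 33.31
Total out = 339.5 + 137.9 + 33.31 + 33.31 = 544 mol.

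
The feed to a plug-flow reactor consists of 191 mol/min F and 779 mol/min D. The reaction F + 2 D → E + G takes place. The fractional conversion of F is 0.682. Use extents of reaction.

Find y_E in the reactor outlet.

0.155

F reacted = 0.682 × 191 = 130.3 mol/min; ν_F = −1, so ξ = 130.3/1 = 130.3 mol/min.
Outlet amounts (n = n₀ + ν ξ):
  F: 191 − 1(130.3) = 60.74
  D: 779 − 2(130.3) = 518.5
  E: 0 + 1(130.3) = 130.3
  G: 0 + 1(130.3) = 130.3
Total out = 839.7 mol/min; y_E = 130.3 / 839.7 = 0.1551.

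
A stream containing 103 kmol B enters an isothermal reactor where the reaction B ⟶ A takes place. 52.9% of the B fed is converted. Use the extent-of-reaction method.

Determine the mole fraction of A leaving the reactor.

B reacted = 0.529 × 103 = 54.49 kmol; ν_B = −1, so ξ = 54.49/1 = 54.49 kmol.
Outlet amounts (n = n₀ + ν ξ):
  B: 103 − 1(54.49) = 48.51
  A: 0 + 1(54.49) = 54.49
Total out = 103 kmol; y_A = 54.49 / 103 = 0.529.

0.529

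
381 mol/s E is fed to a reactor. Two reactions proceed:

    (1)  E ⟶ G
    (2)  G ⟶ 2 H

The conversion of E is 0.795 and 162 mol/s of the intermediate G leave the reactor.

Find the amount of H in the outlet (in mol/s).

282 mol/s

Conversion of E: E consumed = 1ξ₁ = 0.795 × 381 → ξ₁ = 302.9 mol/s.
G balance: n_G = 0 + 1ξ₁ − 1ξ₂ = 162 → ξ₂ = (1·302.9 − 162)/1 = 140.9 mol/s.
Outlet amounts (n = n₀ + Σ ν·ξ):
  E: 381 − 1(302.9) = 78.1
  G: 0 + 1(302.9) − 1(140.9) = 162
  H: 0 + 2(140.9) = 281.8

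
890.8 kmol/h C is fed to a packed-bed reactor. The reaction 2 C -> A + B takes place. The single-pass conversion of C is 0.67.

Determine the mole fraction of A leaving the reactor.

C reacted = 0.67 × 890.8 = 596.8 kmol/h; ν_C = −2, so ξ = 596.8/2 = 298.4 kmol/h.
Outlet amounts (n = n₀ + ν ξ):
  C: 890.8 − 2(298.4) = 294
  A: 0 + 1(298.4) = 298.4
  B: 0 + 1(298.4) = 298.4
Total out = 890.8 kmol/h; y_A = 298.4 / 890.8 = 0.335.

0.335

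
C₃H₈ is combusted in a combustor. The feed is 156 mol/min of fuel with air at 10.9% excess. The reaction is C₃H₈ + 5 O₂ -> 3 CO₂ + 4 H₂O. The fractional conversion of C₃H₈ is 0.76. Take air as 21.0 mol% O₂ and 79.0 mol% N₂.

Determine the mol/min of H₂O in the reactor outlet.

Stoichiometric O₂ = 5 × 156 = 780 mol/min; O₂ fed = 780 × 1.109 = 865 mol/min.
N₂ fed = 865 × 79/21 = 3254 mol/min.
Fuel reacted = 0.76 × 156 → ξ = 118.6 mol/min.
Outlet (n = n₀ + ν ξ):
  C₃H₈: 156 − 1(118.6) = 37.44
  O₂: 865 − 5(118.6) = 272.2
  N₂: 3254 (inert)
  CO₂: 0 + 3(118.6) = 355.7
  H₂O: 0 + 4(118.6) = 474.2

474 mol/min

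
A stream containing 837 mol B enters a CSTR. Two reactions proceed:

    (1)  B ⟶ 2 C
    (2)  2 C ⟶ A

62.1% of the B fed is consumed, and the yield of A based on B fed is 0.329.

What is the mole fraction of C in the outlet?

0.452

Conversion of B: B consumed = 1ξ₁ = 0.621 × 837 → ξ₁ = 519.8 mol.
Yield of A: 1ξ₂ / 837 = 0.329 → ξ₂ = 275.4 mol.
Outlet amounts (n = n₀ + Σ ν·ξ):
  B: 837 − 1(519.8) = 317.2
  C: 0 + 2(519.8) − 2(275.4) = 488.8
  A: 0 + 1(275.4) = 275.4
Total out = 1081 mol; y_C = 488.8 / 1081 = 0.452.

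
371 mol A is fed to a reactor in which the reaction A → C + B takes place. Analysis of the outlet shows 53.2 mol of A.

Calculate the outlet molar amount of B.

For A: n = n₀ − 1ξ → 53.2 = 371 − 1ξ, giving ξ = 317.8 mol.
Outlet amounts (n = n₀ + ν ξ):
  A: 371 − 1(317.8) = 53.2
  C: 0 + 1(317.8) = 317.8
  B: 0 + 1(317.8) = 317.8

318 mol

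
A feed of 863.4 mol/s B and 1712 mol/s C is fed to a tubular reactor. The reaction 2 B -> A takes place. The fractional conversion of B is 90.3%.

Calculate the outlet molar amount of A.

390 mol/s

B reacted = 0.903 × 863.4 = 779.7 mol/s; ν_B = −2, so ξ = 779.7/2 = 389.8 mol/s.
Outlet amounts (n = n₀ + ν ξ):
  B: 863.4 − 2(389.8) = 83.75
  A: 0 + 1(389.8) = 389.8
  C: 1712 (inert)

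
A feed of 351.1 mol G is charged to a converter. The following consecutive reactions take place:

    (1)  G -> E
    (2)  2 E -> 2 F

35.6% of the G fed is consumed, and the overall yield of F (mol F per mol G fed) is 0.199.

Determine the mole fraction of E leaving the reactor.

0.157

Conversion of G: G consumed = 1ξ₁ = 0.356 × 351.1 → ξ₁ = 125 mol.
Yield of F: 2ξ₂ / 351.1 = 0.199 → ξ₂ = 34.93 mol.
Outlet amounts (n = n₀ + Σ ν·ξ):
  G: 351.1 − 1(125) = 226.1
  E: 0 + 1(125) − 2(34.93) = 55.12
  F: 0 + 2(34.93) = 69.87
Total out = 351.1 mol; y_E = 55.12 / 351.1 = 0.157.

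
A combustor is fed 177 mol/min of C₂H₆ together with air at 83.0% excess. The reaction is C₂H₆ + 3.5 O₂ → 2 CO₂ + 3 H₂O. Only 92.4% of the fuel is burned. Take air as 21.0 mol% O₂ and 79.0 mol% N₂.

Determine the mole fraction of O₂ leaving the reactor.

Stoichiometric O₂ = 3.5 × 177 = 619.5 mol/min; O₂ fed = 619.5 × 1.830 = 1134 mol/min.
N₂ fed = 1134 × 79/21 = 4265 mol/min.
Fuel reacted = 0.924 × 177 → ξ = 163.5 mol/min.
Outlet (n = n₀ + ν ξ):
  C₂H₆: 177 − 1(163.5) = 13.45
  O₂: 1134 − 3.5(163.5) = 561.3
  N₂: 4265 (inert)
  CO₂: 0 + 2(163.5) = 327.1
  H₂O: 0 + 3(163.5) = 490.6
Total out = 5657 mol/min; y_O₂ = 561.3 / 5657 = 0.09921.

0.0992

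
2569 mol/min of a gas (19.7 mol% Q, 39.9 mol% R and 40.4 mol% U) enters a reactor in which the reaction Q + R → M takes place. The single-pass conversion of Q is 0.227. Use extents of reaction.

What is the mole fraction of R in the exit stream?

0.371

Q reacted = 0.227 × 506.1 = 114.9 mol/min; ν_Q = −1, so ξ = 114.9/1 = 114.9 mol/min.
Outlet amounts (n = n₀ + ν ξ):
  Q: 506.1 − 1(114.9) = 391.2
  R: 1025 − 1(114.9) = 910.1
  M: 0 + 1(114.9) = 114.9
  U: 1038 (inert)
Total out = 2454 mol/min; y_R = 910.1 / 2454 = 0.3709.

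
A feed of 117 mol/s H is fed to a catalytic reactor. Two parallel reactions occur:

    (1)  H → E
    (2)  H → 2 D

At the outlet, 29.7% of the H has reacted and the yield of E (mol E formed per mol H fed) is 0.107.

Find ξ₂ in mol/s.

ξ₂ = 22.2 mol/s

Yield of E: 1ξ₁ / 117 = 0.107 → ξ₁ = 12.52 mol/s.
Conversion of H: 1ξ₁ + 1ξ₂ = 0.297 × 117 = 34.75 → ξ₂ = 22.23 mol/s.
Outlet amounts (n = n₀ + Σ ν·ξ):
  H: 117 − 1(12.52) − 1(22.23) = 82.25
  E: 0 + 1(12.52) = 12.52
  D: 0 + 2(22.23) = 44.46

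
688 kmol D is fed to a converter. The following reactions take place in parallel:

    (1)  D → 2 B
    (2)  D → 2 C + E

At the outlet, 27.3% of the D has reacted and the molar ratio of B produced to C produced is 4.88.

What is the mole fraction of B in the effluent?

0.343

Conversion of D: D consumed = 0.273 × 688 = 187.8 kmol = 1ξ₁ + 1ξ₂.
Selectivity: 2ξ₁ / (2ξ₂) = 4.88 → ξ₁ = 4.88 ξ₂.
Substitute: (1·4.88 + 1) ξ₂ = 187.8 → ξ₂ = 31.94 kmol, ξ₁ = 155.9 kmol.
Outlet amounts (n = n₀ + Σ ν·ξ):
  D: 688 − 1(155.9) − 1(31.94) = 500.2
  B: 0 + 2(155.9) = 311.8
  C: 0 + 2(31.94) = 63.89
  E: 0 + 1(31.94) = 31.94
Total out = 907.8 kmol; y_B = 311.8 / 907.8 = 0.3434.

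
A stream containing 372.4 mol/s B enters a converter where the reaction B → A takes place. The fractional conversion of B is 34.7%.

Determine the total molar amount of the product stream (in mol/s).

B reacted = 0.347 × 372.4 = 129.2 mol/s; ν_B = −1, so ξ = 129.2/1 = 129.2 mol/s.
Outlet amounts (n = n₀ + ν ξ):
  B: 372.4 − 1(129.2) = 243.2
  A: 0 + 1(129.2) = 129.2
Total out = 243.2 + 129.2 = 372.4 mol/s.

372 mol/s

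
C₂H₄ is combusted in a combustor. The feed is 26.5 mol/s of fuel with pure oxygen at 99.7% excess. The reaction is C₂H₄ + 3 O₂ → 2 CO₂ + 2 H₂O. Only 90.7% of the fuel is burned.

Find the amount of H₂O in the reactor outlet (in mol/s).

Stoichiometric O₂ = 3 × 26.5 = 79.5 mol/s; O₂ fed = 79.5 × 1.997 = 158.8 mol/s.
Fuel reacted = 0.907 × 26.5 → ξ = 24.04 mol/s.
Outlet (n = n₀ + ν ξ):
  C₂H₄: 26.5 − 1(24.04) = 2.465
  O₂: 158.8 − 3(24.04) = 86.65
  CO₂: 0 + 2(24.04) = 48.07
  H₂O: 0 + 2(24.04) = 48.07

48.1 mol/s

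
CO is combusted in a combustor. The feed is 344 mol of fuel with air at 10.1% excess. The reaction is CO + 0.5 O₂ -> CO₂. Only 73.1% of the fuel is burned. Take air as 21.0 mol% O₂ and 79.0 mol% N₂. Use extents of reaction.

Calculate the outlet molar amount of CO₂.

Stoichiometric O₂ = 0.5 × 344 = 172 mol; O₂ fed = 172 × 1.101 = 189.4 mol.
N₂ fed = 189.4 × 79/21 = 712.4 mol.
Fuel reacted = 0.731 × 344 → ξ = 251.5 mol.
Outlet (n = n₀ + ν ξ):
  CO: 344 − 1(251.5) = 92.54
  O₂: 189.4 − 0.5(251.5) = 63.64
  N₂: 712.4 (inert)
  CO₂: 0 + 1(251.5) = 251.5

251 mol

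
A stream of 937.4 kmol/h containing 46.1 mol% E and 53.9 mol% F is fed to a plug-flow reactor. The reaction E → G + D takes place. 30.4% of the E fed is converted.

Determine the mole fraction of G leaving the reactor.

0.123

E reacted = 0.304 × 432.1 = 131.4 kmol/h; ν_E = −1, so ξ = 131.4/1 = 131.4 kmol/h.
Outlet amounts (n = n₀ + ν ξ):
  E: 432.1 − 1(131.4) = 300.8
  G: 0 + 1(131.4) = 131.4
  D: 0 + 1(131.4) = 131.4
  F: 505.3 (inert)
Total out = 1069 kmol/h; y_G = 131.4 / 1069 = 0.1229.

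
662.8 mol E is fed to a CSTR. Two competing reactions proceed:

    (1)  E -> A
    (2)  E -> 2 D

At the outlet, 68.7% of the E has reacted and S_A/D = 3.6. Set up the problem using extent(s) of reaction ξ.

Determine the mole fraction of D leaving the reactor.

0.155

Conversion of E: E consumed = 0.687 × 662.8 = 455.3 mol = 1ξ₁ + 1ξ₂.
Selectivity: 1ξ₁ / (2ξ₂) = 3.6 → ξ₁ = 7.2 ξ₂.
Substitute: (1·7.2 + 1) ξ₂ = 455.3 → ξ₂ = 55.53 mol, ξ₁ = 399.8 mol.
Outlet amounts (n = n₀ + Σ ν·ξ):
  E: 662.8 − 1(399.8) − 1(55.53) = 207.5
  A: 0 + 1(399.8) = 399.8
  D: 0 + 2(55.53) = 111.1
Total out = 718.3 mol; y_D = 111.1 / 718.3 = 0.1546.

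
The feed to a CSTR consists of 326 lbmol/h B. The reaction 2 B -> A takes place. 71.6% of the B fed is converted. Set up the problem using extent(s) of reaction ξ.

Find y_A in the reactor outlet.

0.558

B reacted = 0.716 × 326 = 233.4 lbmol/h; ν_B = −2, so ξ = 233.4/2 = 116.7 lbmol/h.
Outlet amounts (n = n₀ + ν ξ):
  B: 326 − 2(116.7) = 92.58
  A: 0 + 1(116.7) = 116.7
Total out = 209.3 lbmol/h; y_A = 116.7 / 209.3 = 0.5576.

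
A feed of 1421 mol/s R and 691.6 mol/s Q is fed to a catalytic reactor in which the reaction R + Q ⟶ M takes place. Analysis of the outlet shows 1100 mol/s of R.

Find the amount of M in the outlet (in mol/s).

321 mol/s

For R: n = n₀ − 1ξ → 1100 = 1421 − 1ξ, giving ξ = 321 mol/s.
Outlet amounts (n = n₀ + ν ξ):
  R: 1421 − 1(321) = 1100
  Q: 691.6 − 1(321) = 370.6
  M: 0 + 1(321) = 321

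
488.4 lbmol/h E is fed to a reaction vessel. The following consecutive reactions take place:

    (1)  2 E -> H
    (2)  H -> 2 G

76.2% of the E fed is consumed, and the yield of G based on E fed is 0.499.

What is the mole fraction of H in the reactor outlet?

Conversion of E: E consumed = 2ξ₁ = 0.762 × 488.4 → ξ₁ = 186.1 lbmol/h.
Yield of G: 2ξ₂ / 488.4 = 0.499 → ξ₂ = 121.9 lbmol/h.
Outlet amounts (n = n₀ + Σ ν·ξ):
  E: 488.4 − 2(186.1) = 116.2
  H: 0 + 1(186.1) − 1(121.9) = 64.22
  G: 0 + 2(121.9) = 243.7
Total out = 424.2 lbmol/h; y_H = 64.22 / 424.2 = 0.1514.

0.151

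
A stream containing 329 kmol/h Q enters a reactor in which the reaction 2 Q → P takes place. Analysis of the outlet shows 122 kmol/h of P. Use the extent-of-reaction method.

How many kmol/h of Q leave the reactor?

For P: n = n₀ + 1ξ → 122 = 0 + 1ξ, giving ξ = 122 kmol/h.
Outlet amounts (n = n₀ + ν ξ):
  Q: 329 − 2(122) = 85
  P: 0 + 1(122) = 122

85 kmol/h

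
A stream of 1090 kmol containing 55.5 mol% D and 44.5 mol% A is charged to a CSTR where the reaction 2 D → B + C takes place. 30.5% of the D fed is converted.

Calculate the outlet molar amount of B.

D reacted = 0.305 × 605 = 184.5 kmol; ν_D = −2, so ξ = 184.5/2 = 92.25 kmol.
Outlet amounts (n = n₀ + ν ξ):
  D: 605 − 2(92.25) = 420.4
  B: 0 + 1(92.25) = 92.25
  C: 0 + 1(92.25) = 92.25
  A: 485.1 (inert)

92.3 kmol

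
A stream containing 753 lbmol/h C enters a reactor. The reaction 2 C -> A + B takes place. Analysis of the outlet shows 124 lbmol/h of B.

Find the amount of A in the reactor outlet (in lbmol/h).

124 lbmol/h

For B: n = n₀ + 1ξ → 124 = 0 + 1ξ, giving ξ = 124 lbmol/h.
Outlet amounts (n = n₀ + ν ξ):
  C: 753 − 2(124) = 505
  A: 0 + 1(124) = 124
  B: 0 + 1(124) = 124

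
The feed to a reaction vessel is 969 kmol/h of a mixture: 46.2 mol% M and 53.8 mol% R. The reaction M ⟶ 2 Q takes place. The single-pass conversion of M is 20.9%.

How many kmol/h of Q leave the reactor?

M reacted = 0.209 × 447.7 = 93.56 kmol/h; ν_M = −1, so ξ = 93.56/1 = 93.56 kmol/h.
Outlet amounts (n = n₀ + ν ξ):
  M: 447.7 − 1(93.56) = 354.1
  Q: 0 + 2(93.56) = 187.1
  R: 521.3 (inert)

187 kmol/h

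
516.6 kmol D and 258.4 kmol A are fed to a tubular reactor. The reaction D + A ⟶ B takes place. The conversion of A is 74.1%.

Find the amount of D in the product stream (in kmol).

325 kmol

A reacted = 0.741 × 258.4 = 191.5 kmol; ν_A = −1, so ξ = 191.5/1 = 191.5 kmol.
Outlet amounts (n = n₀ + ν ξ):
  D: 516.6 − 1(191.5) = 325.1
  A: 258.4 − 1(191.5) = 66.93
  B: 0 + 1(191.5) = 191.5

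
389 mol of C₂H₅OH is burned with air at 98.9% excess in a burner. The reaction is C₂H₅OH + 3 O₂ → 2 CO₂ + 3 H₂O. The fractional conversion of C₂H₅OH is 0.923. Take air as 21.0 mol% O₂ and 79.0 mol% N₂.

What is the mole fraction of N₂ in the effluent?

Stoichiometric O₂ = 3 × 389 = 1167 mol; O₂ fed = 1167 × 1.989 = 2321 mol.
N₂ fed = 2321 × 79/21 = 8732 mol.
Fuel reacted = 0.923 × 389 → ξ = 359 mol.
Outlet (n = n₀ + ν ξ):
  C₂H₅OH: 389 − 1(359) = 29.95
  O₂: 2321 − 3(359) = 1244
  N₂: 8732 (inert)
  CO₂: 0 + 2(359) = 718.1
  H₂O: 0 + 3(359) = 1077
Total out = 11800 mol; y_N₂ = 8732 / 11800 = 0.7399.

0.74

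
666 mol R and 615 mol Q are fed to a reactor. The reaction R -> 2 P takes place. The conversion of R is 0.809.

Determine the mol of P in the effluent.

R reacted = 0.809 × 666 = 538.8 mol; ν_R = −1, so ξ = 538.8/1 = 538.8 mol.
Outlet amounts (n = n₀ + ν ξ):
  R: 666 − 1(538.8) = 127.2
  P: 0 + 2(538.8) = 1078
  Q: 615 (inert)

1080 mol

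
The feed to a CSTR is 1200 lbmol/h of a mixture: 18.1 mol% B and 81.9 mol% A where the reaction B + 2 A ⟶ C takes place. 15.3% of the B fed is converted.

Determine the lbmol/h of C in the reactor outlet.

33.2 lbmol/h

B reacted = 0.153 × 217.2 = 33.23 lbmol/h; ν_B = −1, so ξ = 33.23/1 = 33.23 lbmol/h.
Outlet amounts (n = n₀ + ν ξ):
  B: 217.2 − 1(33.23) = 184
  A: 982.8 − 2(33.23) = 916.3
  C: 0 + 1(33.23) = 33.23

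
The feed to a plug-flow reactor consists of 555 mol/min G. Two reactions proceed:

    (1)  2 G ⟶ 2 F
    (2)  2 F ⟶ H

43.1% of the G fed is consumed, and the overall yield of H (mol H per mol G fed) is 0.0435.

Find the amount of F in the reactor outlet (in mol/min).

191 mol/min

Conversion of G: G consumed = 2ξ₁ = 0.431 × 555 → ξ₁ = 119.6 mol/min.
Yield of H: 1ξ₂ / 555 = 0.0435 → ξ₂ = 24.14 mol/min.
Outlet amounts (n = n₀ + Σ ν·ξ):
  G: 555 − 2(119.6) = 315.8
  F: 0 + 2(119.6) − 2(24.14) = 190.9
  H: 0 + 1(24.14) = 24.14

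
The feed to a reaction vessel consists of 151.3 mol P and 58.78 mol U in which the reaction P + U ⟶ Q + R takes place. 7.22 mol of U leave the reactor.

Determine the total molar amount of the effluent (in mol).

210 mol

For U: n = n₀ − 1ξ → 7.22 = 58.78 − 1ξ, giving ξ = 51.56 mol.
Outlet amounts (n = n₀ + ν ξ):
  P: 151.3 − 1(51.56) = 99.74
  U: 58.78 − 1(51.56) = 7.22
  Q: 0 + 1(51.56) = 51.56
  R: 0 + 1(51.56) = 51.56
Total out = 99.74 + 7.22 + 51.56 + 51.56 = 210.1 mol.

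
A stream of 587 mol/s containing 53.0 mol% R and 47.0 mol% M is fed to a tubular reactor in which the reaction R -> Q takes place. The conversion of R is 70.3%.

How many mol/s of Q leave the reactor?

219 mol/s

R reacted = 0.703 × 311.1 = 218.7 mol/s; ν_R = −1, so ξ = 218.7/1 = 218.7 mol/s.
Outlet amounts (n = n₀ + ν ξ):
  R: 311.1 − 1(218.7) = 92.4
  Q: 0 + 1(218.7) = 218.7
  M: 275.9 (inert)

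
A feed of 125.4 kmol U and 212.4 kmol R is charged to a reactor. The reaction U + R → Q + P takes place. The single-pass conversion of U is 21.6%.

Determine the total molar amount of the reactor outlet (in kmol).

338 kmol

U reacted = 0.216 × 125.4 = 27.09 kmol; ν_U = −1, so ξ = 27.09/1 = 27.09 kmol.
Outlet amounts (n = n₀ + ν ξ):
  U: 125.4 − 1(27.09) = 98.31
  R: 212.4 − 1(27.09) = 185.3
  Q: 0 + 1(27.09) = 27.09
  P: 0 + 1(27.09) = 27.09
Total out = 98.31 + 185.3 + 27.09 + 27.09 = 337.8 kmol.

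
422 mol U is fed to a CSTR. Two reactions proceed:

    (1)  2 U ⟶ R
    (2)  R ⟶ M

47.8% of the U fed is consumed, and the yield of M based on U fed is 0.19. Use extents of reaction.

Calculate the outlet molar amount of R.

Conversion of U: U consumed = 2ξ₁ = 0.478 × 422 → ξ₁ = 100.9 mol.
Yield of M: 1ξ₂ / 422 = 0.19 → ξ₂ = 80.18 mol.
Outlet amounts (n = n₀ + Σ ν·ξ):
  U: 422 − 2(100.9) = 220.3
  R: 0 + 1(100.9) − 1(80.18) = 20.68
  M: 0 + 1(80.18) = 80.18

20.7 mol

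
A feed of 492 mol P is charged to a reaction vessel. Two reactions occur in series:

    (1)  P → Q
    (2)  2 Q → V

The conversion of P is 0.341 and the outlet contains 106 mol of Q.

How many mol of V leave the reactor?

Conversion of P: P consumed = 1ξ₁ = 0.341 × 492 → ξ₁ = 167.8 mol.
Q balance: n_Q = 0 + 1ξ₁ − 2ξ₂ = 106 → ξ₂ = (1·167.8 − 106)/2 = 30.89 mol.
Outlet amounts (n = n₀ + Σ ν·ξ):
  P: 492 − 1(167.8) = 324.2
  Q: 0 + 1(167.8) − 2(30.89) = 106
  V: 0 + 1(30.89) = 30.89

30.9 mol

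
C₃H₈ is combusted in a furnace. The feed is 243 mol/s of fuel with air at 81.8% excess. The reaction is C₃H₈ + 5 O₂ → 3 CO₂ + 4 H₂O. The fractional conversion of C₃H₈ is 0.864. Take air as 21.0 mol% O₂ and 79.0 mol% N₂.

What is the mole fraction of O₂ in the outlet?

0.106

Stoichiometric O₂ = 5 × 243 = 1215 mol/s; O₂ fed = 1215 × 1.818 = 2209 mol/s.
N₂ fed = 2209 × 79/21 = 8310 mol/s.
Fuel reacted = 0.864 × 243 → ξ = 210 mol/s.
Outlet (n = n₀ + ν ξ):
  C₃H₈: 243 − 1(210) = 33.05
  O₂: 2209 − 5(210) = 1159
  N₂: 8310 (inert)
  CO₂: 0 + 3(210) = 629.9
  H₂O: 0 + 4(210) = 839.8
Total out = 10970 mol/s; y_O₂ = 1159 / 10970 = 0.1056.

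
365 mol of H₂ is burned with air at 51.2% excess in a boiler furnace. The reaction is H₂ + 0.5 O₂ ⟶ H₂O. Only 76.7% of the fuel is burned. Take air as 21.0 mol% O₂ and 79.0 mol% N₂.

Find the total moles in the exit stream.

Stoichiometric O₂ = 0.5 × 365 = 182.5 mol; O₂ fed = 182.5 × 1.512 = 275.9 mol.
N₂ fed = 275.9 × 79/21 = 1038 mol.
Fuel reacted = 0.767 × 365 → ξ = 280 mol.
Outlet (n = n₀ + ν ξ):
  H₂: 365 − 1(280) = 85.05
  O₂: 275.9 − 0.5(280) = 136
  N₂: 1038 (inert)
  H₂O: 0 + 1(280) = 280
Total out = 85.05 + 136 + 1038 + 280 = 1539 mol.

1540 mol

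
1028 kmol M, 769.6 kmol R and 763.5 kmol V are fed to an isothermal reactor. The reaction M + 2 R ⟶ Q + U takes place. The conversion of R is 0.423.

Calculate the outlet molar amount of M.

865 kmol

R reacted = 0.423 × 769.6 = 325.5 kmol; ν_R = −2, so ξ = 325.5/2 = 162.8 kmol.
Outlet amounts (n = n₀ + ν ξ):
  M: 1028 − 1(162.8) = 865.2
  R: 769.6 − 2(162.8) = 444.1
  Q: 0 + 1(162.8) = 162.8
  U: 0 + 1(162.8) = 162.8
  V: 763.5 (inert)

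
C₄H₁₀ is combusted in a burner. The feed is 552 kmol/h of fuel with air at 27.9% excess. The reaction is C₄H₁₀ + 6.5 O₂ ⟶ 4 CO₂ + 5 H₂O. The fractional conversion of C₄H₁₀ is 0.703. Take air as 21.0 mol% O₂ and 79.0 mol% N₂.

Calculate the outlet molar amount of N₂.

Stoichiometric O₂ = 6.5 × 552 = 3588 kmol/h; O₂ fed = 3588 × 1.279 = 4589 kmol/h.
N₂ fed = 4589 × 79/21 = 17260 kmol/h.
Fuel reacted = 0.703 × 552 → ξ = 388.1 kmol/h.
Outlet (n = n₀ + ν ξ):
  C₄H₁₀: 552 − 1(388.1) = 163.9
  O₂: 4589 − 6.5(388.1) = 2067
  N₂: 17260 (inert)
  CO₂: 0 + 4(388.1) = 1552
  H₂O: 0 + 5(388.1) = 1940

17300 kmol/h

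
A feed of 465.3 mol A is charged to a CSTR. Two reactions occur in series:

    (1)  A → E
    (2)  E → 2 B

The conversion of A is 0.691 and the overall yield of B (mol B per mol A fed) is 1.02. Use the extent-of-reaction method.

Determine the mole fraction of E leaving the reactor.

Conversion of A: A consumed = 1ξ₁ = 0.691 × 465.3 → ξ₁ = 321.5 mol.
Yield of B: 2ξ₂ / 465.3 = 1.02 → ξ₂ = 237.3 mol.
Outlet amounts (n = n₀ + Σ ν·ξ):
  A: 465.3 − 1(321.5) = 143.8
  E: 0 + 1(321.5) − 1(237.3) = 84.22
  B: 0 + 2(237.3) = 474.6
Total out = 702.6 mol; y_E = 84.22 / 702.6 = 0.1199.

0.12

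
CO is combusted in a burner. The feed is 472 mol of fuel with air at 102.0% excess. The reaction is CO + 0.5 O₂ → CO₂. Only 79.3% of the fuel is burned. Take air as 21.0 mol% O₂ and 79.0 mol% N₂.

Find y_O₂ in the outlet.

0.113

Stoichiometric O₂ = 0.5 × 472 = 236 mol; O₂ fed = 236 × 2.020 = 476.7 mol.
N₂ fed = 476.7 × 79/21 = 1793 mol.
Fuel reacted = 0.793 × 472 → ξ = 374.3 mol.
Outlet (n = n₀ + ν ξ):
  CO: 472 − 1(374.3) = 97.7
  O₂: 476.7 − 0.5(374.3) = 289.6
  N₂: 1793 (inert)
  CO₂: 0 + 1(374.3) = 374.3
Total out = 2555 mol; y_O₂ = 289.6 / 2555 = 0.1133.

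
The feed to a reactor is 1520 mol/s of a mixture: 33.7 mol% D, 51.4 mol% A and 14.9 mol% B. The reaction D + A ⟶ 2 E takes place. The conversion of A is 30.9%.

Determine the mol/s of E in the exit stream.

A reacted = 0.309 × 781.3 = 241.4 mol/s; ν_A = −1, so ξ = 241.4/1 = 241.4 mol/s.
Outlet amounts (n = n₀ + ν ξ):
  D: 512.2 − 1(241.4) = 270.8
  A: 781.3 − 1(241.4) = 539.9
  E: 0 + 2(241.4) = 482.8
  B: 226.5 (inert)

483 mol/s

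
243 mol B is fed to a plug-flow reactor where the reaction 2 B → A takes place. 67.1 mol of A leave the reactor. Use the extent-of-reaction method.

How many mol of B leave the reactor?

109 mol

For A: n = n₀ + 1ξ → 67.1 = 0 + 1ξ, giving ξ = 67.1 mol.
Outlet amounts (n = n₀ + ν ξ):
  B: 243 − 2(67.1) = 108.8
  A: 0 + 1(67.1) = 67.1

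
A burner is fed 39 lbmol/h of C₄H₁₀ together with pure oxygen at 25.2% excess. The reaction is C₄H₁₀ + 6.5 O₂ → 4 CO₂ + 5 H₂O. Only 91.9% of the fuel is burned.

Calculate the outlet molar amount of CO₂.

143 lbmol/h

Stoichiometric O₂ = 6.5 × 39 = 253.5 lbmol/h; O₂ fed = 253.5 × 1.252 = 317.4 lbmol/h.
Fuel reacted = 0.919 × 39 → ξ = 35.84 lbmol/h.
Outlet (n = n₀ + ν ξ):
  C₄H₁₀: 39 − 1(35.84) = 3.159
  O₂: 317.4 − 6.5(35.84) = 84.42
  CO₂: 0 + 4(35.84) = 143.4
  H₂O: 0 + 5(35.84) = 179.2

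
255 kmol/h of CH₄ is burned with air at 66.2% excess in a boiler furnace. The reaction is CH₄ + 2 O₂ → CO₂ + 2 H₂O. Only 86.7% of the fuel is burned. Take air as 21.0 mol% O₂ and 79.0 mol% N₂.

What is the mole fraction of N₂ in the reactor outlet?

Stoichiometric O₂ = 2 × 255 = 510 kmol/h; O₂ fed = 510 × 1.662 = 847.6 kmol/h.
N₂ fed = 847.6 × 79/21 = 3189 kmol/h.
Fuel reacted = 0.867 × 255 → ξ = 221.1 kmol/h.
Outlet (n = n₀ + ν ξ):
  CH₄: 255 − 1(221.1) = 33.91
  O₂: 847.6 − 2(221.1) = 405.4
  N₂: 3189 (inert)
  CO₂: 0 + 1(221.1) = 221.1
  H₂O: 0 + 2(221.1) = 442.2
Total out = 4291 kmol/h; y_N₂ = 3189 / 4291 = 0.7431.

0.743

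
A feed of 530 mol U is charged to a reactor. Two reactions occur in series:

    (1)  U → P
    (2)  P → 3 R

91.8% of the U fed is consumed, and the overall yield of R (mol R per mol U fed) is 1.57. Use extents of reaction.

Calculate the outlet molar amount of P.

Conversion of U: U consumed = 1ξ₁ = 0.918 × 530 → ξ₁ = 486.5 mol.
Yield of R: 3ξ₂ / 530 = 1.57 → ξ₂ = 277.4 mol.
Outlet amounts (n = n₀ + Σ ν·ξ):
  U: 530 − 1(486.5) = 43.46
  P: 0 + 1(486.5) − 1(277.4) = 209.2
  R: 0 + 3(277.4) = 832.1

209 mol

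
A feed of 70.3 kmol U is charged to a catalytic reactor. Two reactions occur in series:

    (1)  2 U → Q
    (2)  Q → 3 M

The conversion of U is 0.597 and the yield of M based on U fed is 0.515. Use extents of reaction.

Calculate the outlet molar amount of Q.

Conversion of U: U consumed = 2ξ₁ = 0.597 × 70.3 → ξ₁ = 20.98 kmol.
Yield of M: 3ξ₂ / 70.3 = 0.515 → ξ₂ = 12.07 kmol.
Outlet amounts (n = n₀ + Σ ν·ξ):
  U: 70.3 − 2(20.98) = 28.33
  Q: 0 + 1(20.98) − 1(12.07) = 8.916
  M: 0 + 3(12.07) = 36.2

8.92 kmol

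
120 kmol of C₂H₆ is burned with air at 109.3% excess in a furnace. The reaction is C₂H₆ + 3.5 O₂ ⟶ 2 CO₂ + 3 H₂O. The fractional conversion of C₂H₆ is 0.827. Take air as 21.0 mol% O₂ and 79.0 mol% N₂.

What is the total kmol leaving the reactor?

4360 kmol

Stoichiometric O₂ = 3.5 × 120 = 420 kmol; O₂ fed = 420 × 2.093 = 879.1 kmol.
N₂ fed = 879.1 × 79/21 = 3307 kmol.
Fuel reacted = 0.827 × 120 → ξ = 99.24 kmol.
Outlet (n = n₀ + ν ξ):
  C₂H₆: 120 − 1(99.24) = 20.76
  O₂: 879.1 − 3.5(99.24) = 531.7
  N₂: 3307 (inert)
  CO₂: 0 + 2(99.24) = 198.5
  H₂O: 0 + 3(99.24) = 297.7
Total out = 20.76 + 531.7 + 3307 + 198.5 + 297.7 = 4356 kmol.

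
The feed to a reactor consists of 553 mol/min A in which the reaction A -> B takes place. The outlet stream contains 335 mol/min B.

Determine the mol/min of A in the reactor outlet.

For B: n = n₀ + 1ξ → 335 = 0 + 1ξ, giving ξ = 335 mol/min.
Outlet amounts (n = n₀ + ν ξ):
  A: 553 − 1(335) = 218
  B: 0 + 1(335) = 335

218 mol/min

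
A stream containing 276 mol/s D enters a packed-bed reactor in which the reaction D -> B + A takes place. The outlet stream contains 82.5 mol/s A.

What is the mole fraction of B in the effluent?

0.23

For A: n = n₀ + 1ξ → 82.5 = 0 + 1ξ, giving ξ = 82.5 mol/s.
Outlet amounts (n = n₀ + ν ξ):
  D: 276 − 1(82.5) = 193.5
  B: 0 + 1(82.5) = 82.5
  A: 0 + 1(82.5) = 82.5
Total out = 358.5 mol/s; y_B = 82.5 / 358.5 = 0.2301.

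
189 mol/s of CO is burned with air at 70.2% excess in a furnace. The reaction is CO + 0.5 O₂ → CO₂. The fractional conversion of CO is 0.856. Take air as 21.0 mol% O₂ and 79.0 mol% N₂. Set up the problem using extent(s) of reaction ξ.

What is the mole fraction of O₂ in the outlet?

0.0915

Stoichiometric O₂ = 0.5 × 189 = 94.5 mol/s; O₂ fed = 94.5 × 1.702 = 160.8 mol/s.
N₂ fed = 160.8 × 79/21 = 605.1 mol/s.
Fuel reacted = 0.856 × 189 → ξ = 161.8 mol/s.
Outlet (n = n₀ + ν ξ):
  CO: 189 − 1(161.8) = 27.22
  O₂: 160.8 − 0.5(161.8) = 79.95
  N₂: 605.1 (inert)
  CO₂: 0 + 1(161.8) = 161.8
Total out = 874 mol/s; y_O₂ = 79.95 / 874 = 0.09147.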